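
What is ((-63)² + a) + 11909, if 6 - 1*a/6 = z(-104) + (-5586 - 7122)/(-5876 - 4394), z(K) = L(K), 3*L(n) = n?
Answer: 82748346/5135 ≈ 16115.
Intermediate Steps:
L(n) = n/3
z(K) = K/3
a = 1214816/5135 (a = 36 - 6*((⅓)*(-104) + (-5586 - 7122)/(-5876 - 4394)) = 36 - 6*(-104/3 - 12708/(-10270)) = 36 - 6*(-104/3 - 12708*(-1/10270)) = 36 - 6*(-104/3 + 6354/5135) = 36 - 6*(-514978/15405) = 36 + 1029956/5135 = 1214816/5135 ≈ 236.58)
((-63)² + a) + 11909 = ((-63)² + 1214816/5135) + 11909 = (3969 + 1214816/5135) + 11909 = 21595631/5135 + 11909 = 82748346/5135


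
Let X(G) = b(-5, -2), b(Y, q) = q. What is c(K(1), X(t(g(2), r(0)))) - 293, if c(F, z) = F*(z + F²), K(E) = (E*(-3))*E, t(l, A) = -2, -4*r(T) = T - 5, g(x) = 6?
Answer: -314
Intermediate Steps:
r(T) = 5/4 - T/4 (r(T) = -(T - 5)/4 = -(-5 + T)/4 = 5/4 - T/4)
K(E) = -3*E² (K(E) = (-3*E)*E = -3*E²)
X(G) = -2
c(K(1), X(t(g(2), r(0)))) - 293 = (-3*1²)*(-2 + (-3*1²)²) - 293 = (-3*1)*(-2 + (-3*1)²) - 293 = -3*(-2 + (-3)²) - 293 = -3*(-2 + 9) - 293 = -3*7 - 293 = -21 - 293 = -314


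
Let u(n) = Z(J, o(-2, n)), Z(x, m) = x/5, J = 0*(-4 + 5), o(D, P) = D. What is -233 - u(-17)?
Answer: -233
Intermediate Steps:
J = 0 (J = 0*1 = 0)
Z(x, m) = x/5 (Z(x, m) = x*(⅕) = x/5)
u(n) = 0 (u(n) = (⅕)*0 = 0)
-233 - u(-17) = -233 - 1*0 = -233 + 0 = -233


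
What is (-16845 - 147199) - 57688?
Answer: -221732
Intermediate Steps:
(-16845 - 147199) - 57688 = -164044 - 57688 = -221732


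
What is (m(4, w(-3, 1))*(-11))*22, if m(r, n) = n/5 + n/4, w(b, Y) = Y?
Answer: -1089/10 ≈ -108.90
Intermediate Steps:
m(r, n) = 9*n/20 (m(r, n) = n*(⅕) + n*(¼) = n/5 + n/4 = 9*n/20)
(m(4, w(-3, 1))*(-11))*22 = (((9/20)*1)*(-11))*22 = ((9/20)*(-11))*22 = -99/20*22 = -1089/10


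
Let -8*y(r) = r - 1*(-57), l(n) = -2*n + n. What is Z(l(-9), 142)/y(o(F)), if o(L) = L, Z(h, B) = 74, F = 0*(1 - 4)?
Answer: -592/57 ≈ -10.386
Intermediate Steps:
l(n) = -n
F = 0 (F = 0*(-3) = 0)
y(r) = -57/8 - r/8 (y(r) = -(r - 1*(-57))/8 = -(r + 57)/8 = -(57 + r)/8 = -57/8 - r/8)
Z(l(-9), 142)/y(o(F)) = 74/(-57/8 - ⅛*0) = 74/(-57/8 + 0) = 74/(-57/8) = 74*(-8/57) = -592/57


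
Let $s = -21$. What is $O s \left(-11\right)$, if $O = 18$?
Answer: $4158$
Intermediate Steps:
$O s \left(-11\right) = 18 \left(-21\right) \left(-11\right) = \left(-378\right) \left(-11\right) = 4158$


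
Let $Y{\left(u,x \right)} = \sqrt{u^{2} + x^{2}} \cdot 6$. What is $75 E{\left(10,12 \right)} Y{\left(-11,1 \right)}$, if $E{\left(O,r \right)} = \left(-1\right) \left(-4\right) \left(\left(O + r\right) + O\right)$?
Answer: $57600 \sqrt{122} \approx 6.3621 \cdot 10^{5}$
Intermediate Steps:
$Y{\left(u,x \right)} = 6 \sqrt{u^{2} + x^{2}}$
$E{\left(O,r \right)} = 4 r + 8 O$ ($E{\left(O,r \right)} = 4 \left(r + 2 O\right) = 4 r + 8 O$)
$75 E{\left(10,12 \right)} Y{\left(-11,1 \right)} = 75 \left(4 \cdot 12 + 8 \cdot 10\right) 6 \sqrt{\left(-11\right)^{2} + 1^{2}} = 75 \left(48 + 80\right) 6 \sqrt{121 + 1} = 75 \cdot 128 \cdot 6 \sqrt{122} = 9600 \cdot 6 \sqrt{122} = 57600 \sqrt{122}$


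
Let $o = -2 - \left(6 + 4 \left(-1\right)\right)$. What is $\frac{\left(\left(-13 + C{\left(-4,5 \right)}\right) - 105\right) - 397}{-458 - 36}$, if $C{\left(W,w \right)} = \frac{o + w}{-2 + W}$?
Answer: $\frac{3091}{2964} \approx 1.0428$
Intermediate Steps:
$o = -4$ ($o = -2 - \left(6 - 4\right) = -2 - 2 = -4$)
$C{\left(W,w \right)} = \frac{-4 + w}{-2 + W}$
$\frac{\left(\left(-13 + C{\left(-4,5 \right)}\right) - 105\right) - 397}{-458 - 36} = \frac{\left(\left(-13 + \frac{-4 + 5}{-2 - 4}\right) - 105\right) - 397}{-458 - 36} = \frac{\left(\left(-13 + \frac{1}{-6} \cdot 1\right) - 105\right) - 397}{-494} = \left(\left(\left(-13 - \frac{1}{6}\right) - 105\right) - 397\right) \left(- \frac{1}{494}\right) = \left(\left(- \frac{79}{6} - 105\right) - 397\right) \left(- \frac{1}{494}\right) = \left(- \frac{709}{6} - 397\right) \left(- \frac{1}{494}\right) = \left(- \frac{3091}{6}\right) \left(- \frac{1}{494}\right) = \frac{3091}{2964}$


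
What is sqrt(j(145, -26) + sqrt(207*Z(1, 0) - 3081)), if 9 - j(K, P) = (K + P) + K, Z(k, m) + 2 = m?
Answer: sqrt(-255 + I*sqrt(3495)) ≈ 1.8389 + 16.074*I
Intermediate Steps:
Z(k, m) = -2 + m
j(K, P) = 9 - P - 2*K (j(K, P) = 9 - ((K + P) + K) = 9 - (P + 2*K) = 9 + (-P - 2*K) = 9 - P - 2*K)
sqrt(j(145, -26) + sqrt(207*Z(1, 0) - 3081)) = sqrt((9 - 1*(-26) - 2*145) + sqrt(207*(-2 + 0) - 3081)) = sqrt((9 + 26 - 290) + sqrt(207*(-2) - 3081)) = sqrt(-255 + sqrt(-414 - 3081)) = sqrt(-255 + sqrt(-3495)) = sqrt(-255 + I*sqrt(3495))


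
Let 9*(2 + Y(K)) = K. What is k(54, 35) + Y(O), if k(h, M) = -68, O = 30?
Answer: -200/3 ≈ -66.667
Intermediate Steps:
Y(K) = -2 + K/9
k(54, 35) + Y(O) = -68 + (-2 + (⅑)*30) = -68 + (-2 + 10/3) = -68 + 4/3 = -200/3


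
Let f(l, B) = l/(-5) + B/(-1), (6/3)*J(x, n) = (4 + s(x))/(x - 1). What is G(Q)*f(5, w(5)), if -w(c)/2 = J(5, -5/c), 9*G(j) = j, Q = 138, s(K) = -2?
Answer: -23/3 ≈ -7.6667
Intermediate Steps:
G(j) = j/9
J(x, n) = 1/(-1 + x) (J(x, n) = ((4 - 2)/(x - 1))/2 = (2/(-1 + x))/2 = 1/(-1 + x))
w(c) = -½ (w(c) = -2/(-1 + 5) = -2/4 = -2*¼ = -½)
f(l, B) = -B - l/5 (f(l, B) = l*(-⅕) + B*(-1) = -l/5 - B = -B - l/5)
G(Q)*f(5, w(5)) = ((⅑)*138)*(-1*(-½) - ⅕*5) = 46*(½ - 1)/3 = (46/3)*(-½) = -23/3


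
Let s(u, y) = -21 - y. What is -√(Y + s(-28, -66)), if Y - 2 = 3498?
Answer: -√3545 ≈ -59.540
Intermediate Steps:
Y = 3500 (Y = 2 + 3498 = 3500)
-√(Y + s(-28, -66)) = -√(3500 + (-21 - 1*(-66))) = -√(3500 + (-21 + 66)) = -√(3500 + 45) = -√3545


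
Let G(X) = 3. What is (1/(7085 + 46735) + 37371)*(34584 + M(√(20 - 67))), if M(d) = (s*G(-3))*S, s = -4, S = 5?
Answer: 1928843624939/1495 ≈ 1.2902e+9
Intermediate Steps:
M(d) = -60 (M(d) = -4*3*5 = -12*5 = -60)
(1/(7085 + 46735) + 37371)*(34584 + M(√(20 - 67))) = (1/(7085 + 46735) + 37371)*(34584 - 60) = (1/53820 + 37371)*34524 = (2011307221/53820)*34524 = 1928843624939/1495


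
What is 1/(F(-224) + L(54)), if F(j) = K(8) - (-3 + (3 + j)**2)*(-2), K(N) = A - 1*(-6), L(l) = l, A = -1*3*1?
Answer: 1/97733 ≈ 1.0232e-5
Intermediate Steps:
A = -3 (A = -3*1 = -3)
K(N) = 3 (K(N) = -3 - 1*(-6) = -3 + 6 = 3)
F(j) = -3 + 2*(3 + j)**2 (F(j) = 3 - (-3 + (3 + j)**2)*(-2) = 3 - (6 - 2*(3 + j)**2) = 3 + (-6 + 2*(3 + j)**2) = -3 + 2*(3 + j)**2)
1/(F(-224) + L(54)) = 1/((-3 + 2*(3 - 224)**2) + 54) = 1/((-3 + 2*(-221)**2) + 54) = 1/((-3 + 2*48841) + 54) = 1/((-3 + 97682) + 54) = 1/(97679 + 54) = 1/97733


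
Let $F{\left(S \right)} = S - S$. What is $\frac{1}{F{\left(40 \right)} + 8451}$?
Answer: $\frac{1}{8451} \approx 0.00011833$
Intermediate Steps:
$F{\left(S \right)} = 0$
$\frac{1}{F{\left(40 \right)} + 8451} = \frac{1}{0 + 8451} = \frac{1}{8451}$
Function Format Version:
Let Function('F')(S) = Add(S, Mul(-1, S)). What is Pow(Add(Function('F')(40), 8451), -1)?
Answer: Rational(1, 8451) ≈ 0.00011833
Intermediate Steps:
Function('F')(S) = 0
Pow(Add(Function('F')(40), 8451), -1) = Pow(Add(0, 8451), -1) = Pow(8451, -1) = Rational(1, 8451)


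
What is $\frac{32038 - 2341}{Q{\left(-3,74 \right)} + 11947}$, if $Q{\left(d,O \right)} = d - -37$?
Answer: $\frac{29697}{11981} \approx 2.4787$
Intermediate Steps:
$Q{\left(d,O \right)} = 37 + d$ ($Q{\left(d,O \right)} = d + 37 = 37 + d$)
$\frac{32038 - 2341}{Q{\left(-3,74 \right)} + 11947} = \frac{32038 - 2341}{\left(37 - 3\right) + 11947} = \frac{29697}{34 + 11947} = \frac{29697}{11981}$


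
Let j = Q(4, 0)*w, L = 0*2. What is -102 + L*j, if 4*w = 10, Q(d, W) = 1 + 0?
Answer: -102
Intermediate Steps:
Q(d, W) = 1
L = 0
w = 5/2 (w = (1/4)*10 = 5/2 ≈ 2.5000)
j = 5/2 (j = 1*(5/2) = 5/2 ≈ 2.5000)
-102 + L*j = -102 + 0*(5/2) = -102 + 0 = -102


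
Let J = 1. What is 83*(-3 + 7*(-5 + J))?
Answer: -2573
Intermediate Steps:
83*(-3 + 7*(-5 + J)) = 83*(-3 + 7*(-5 + 1)) = 83*(-3 + 7*(-4)) = 83*(-3 - 28) = 83*(-31) = -2573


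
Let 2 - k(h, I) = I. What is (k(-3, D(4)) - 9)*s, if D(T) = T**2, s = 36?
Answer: -828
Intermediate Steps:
k(h, I) = 2 - I
(k(-3, D(4)) - 9)*s = ((2 - 1*4**2) - 9)*36 = ((2 - 1*16) - 9)*36 = ((2 - 16) - 9)*36 = (-14 - 9)*36 = -23*36 = -828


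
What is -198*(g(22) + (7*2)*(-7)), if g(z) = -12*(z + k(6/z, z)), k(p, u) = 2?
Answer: 76428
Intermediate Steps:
g(z) = -24 - 12*z (g(z) = -12*(z + 2) = -12*(2 + z) = -24 - 12*z)
-198*(g(22) + (7*2)*(-7)) = -198*((-24 - 12*22) + (7*2)*(-7)) = -198*((-24 - 264) + 14*(-7)) = -198*(-288 - 98) = -198*(-386) = 76428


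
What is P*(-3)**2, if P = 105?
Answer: 945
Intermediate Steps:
P*(-3)**2 = 105*(-3)**2 = 105*9 = 945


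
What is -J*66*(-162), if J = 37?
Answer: 395604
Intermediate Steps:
-J*66*(-162) = -37*66*(-162) = -2442*(-162) = -1*(-395604) = 395604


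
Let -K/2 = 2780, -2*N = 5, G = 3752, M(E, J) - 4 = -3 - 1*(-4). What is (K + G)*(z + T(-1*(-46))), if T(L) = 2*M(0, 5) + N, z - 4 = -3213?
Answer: 5788312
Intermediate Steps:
M(E, J) = 5 (M(E, J) = 4 + (-3 - 1*(-4)) = 4 + (-3 + 4) = 4 + 1 = 5)
N = -5/2 (N = -1/2*5 = -5/2 ≈ -2.5000)
z = -3209 (z = 4 - 3213 = -3209)
K = -5560 (K = -2*2780 = -5560)
T(L) = 15/2 (T(L) = 2*5 - 5/2 = 10 - 5/2 = 15/2)
(K + G)*(z + T(-1*(-46))) = (-5560 + 3752)*(-3209 + 15/2) = -1808*(-6403/2) = 5788312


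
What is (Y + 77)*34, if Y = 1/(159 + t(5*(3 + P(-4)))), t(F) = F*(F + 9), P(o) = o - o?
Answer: 1358776/519 ≈ 2618.1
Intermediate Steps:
P(o) = 0
t(F) = F*(9 + F)
Y = 1/519 (Y = 1/(159 + (5*(3 + 0))*(9 + 5*(3 + 0))) = 1/(159 + (5*3)*(9 + 5*3)) = 1/(159 + 15*(9 + 15)) = 1/(159 + 15*24) = 1/(159 + 360) = 1/519 ≈ 0.0019268)
(Y + 77)*34 = (1/519 + 77)*34 = (39964/519)*34 = 1358776/519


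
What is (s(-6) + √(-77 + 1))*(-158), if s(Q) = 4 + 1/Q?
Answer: -1817/3 - 316*I*√19 ≈ -605.67 - 1377.4*I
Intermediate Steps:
(s(-6) + √(-77 + 1))*(-158) = ((4 + 1/(-6)) + √(-77 + 1))*(-158) = ((4 - ⅙) + √(-76))*(-158) = (23/6 + 2*I*√19)*(-158) = -1817/3 - 316*I*√19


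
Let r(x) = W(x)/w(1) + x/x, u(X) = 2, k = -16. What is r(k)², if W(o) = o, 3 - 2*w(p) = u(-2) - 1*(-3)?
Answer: 289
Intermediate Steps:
w(p) = -1 (w(p) = 3/2 - (2 - 1*(-3))/2 = 3/2 - (2 + 3)/2 = 3/2 - ½*5 = 3/2 - 5/2 = -1)
r(x) = 1 - x (r(x) = x/(-1) + x/x = x*(-1) + 1 = -x + 1 = 1 - x)
r(k)² = (1 - 1*(-16))² = (1 + 16)² = 17² = 289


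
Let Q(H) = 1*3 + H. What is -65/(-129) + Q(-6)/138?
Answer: 2861/5934 ≈ 0.48214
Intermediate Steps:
Q(H) = 3 + H
-65/(-129) + Q(-6)/138 = -65/(-129) + (3 - 6)/138 = -65*(-1/129) - 3*1/138 = 65/129 - 1/46 = 2861/5934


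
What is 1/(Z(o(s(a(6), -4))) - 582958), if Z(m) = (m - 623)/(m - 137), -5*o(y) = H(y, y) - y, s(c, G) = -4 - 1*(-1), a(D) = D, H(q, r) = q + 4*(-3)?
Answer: -673/392327631 ≈ -1.7154e-6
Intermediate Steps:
H(q, r) = -12 + q (H(q, r) = q - 12 = -12 + q)
s(c, G) = -3 (s(c, G) = -4 + 1 = -3)
o(y) = 12/5 (o(y) = -((-12 + y) - y)/5 = -⅕*(-12) = 12/5)
Z(m) = (-623 + m)/(-137 + m)
1/(Z(o(s(a(6), -4))) - 582958) = 1/((-623 + 12/5)/(-137 + 12/5) - 582958) = 1/(-3103/5/(-673/5) - 582958) = 1/(-5/673*(-3103/5) - 582958) = 1/(3103/673 - 582958) = 1/(-392327631/673) = -673/392327631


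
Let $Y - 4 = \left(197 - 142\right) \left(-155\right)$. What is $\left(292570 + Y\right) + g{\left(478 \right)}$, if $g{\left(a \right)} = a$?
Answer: $284527$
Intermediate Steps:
$Y = -8521$ ($Y = 4 + \left(197 - 142\right) \left(-155\right) = 4 + 55 \left(-155\right) = 4 - 8525 = -8521$)
$\left(292570 + Y\right) + g{\left(478 \right)} = \left(292570 - 8521\right) + 478 = 284049 + 478 = 284527$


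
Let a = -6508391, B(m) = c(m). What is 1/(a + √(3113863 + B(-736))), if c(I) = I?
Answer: -6508391/42359150295754 - 3*√345903/42359150295754 ≈ -1.5369e-7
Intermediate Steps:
B(m) = m
1/(a + √(3113863 + B(-736))) = 1/(-6508391 + √(3113863 - 736)) = 1/(-6508391 + √3113127) = 1/(-6508391 + 3*√345903)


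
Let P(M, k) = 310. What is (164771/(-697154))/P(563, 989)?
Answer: -164771/216117740 ≈ -0.00076241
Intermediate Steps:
(164771/(-697154))/P(563, 989) = (164771/(-697154))/310 = (164771*(-1/697154))*(1/310) = -164771/697154*1/310 = -164771/216117740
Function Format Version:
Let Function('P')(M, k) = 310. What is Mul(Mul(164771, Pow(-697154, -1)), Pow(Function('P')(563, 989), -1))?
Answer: Rational(-164771, 216117740) ≈ -0.00076241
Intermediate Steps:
Mul(Mul(164771, Pow(-697154, -1)), Pow(Function('P')(563, 989), -1)) = Mul(Mul(164771, Pow(-697154, -1)), Pow(310, -1)) = Mul(Mul(164771, Rational(-1, 697154)), Rational(1, 310)) = Mul(Rational(-164771, 697154), Rational(1, 310)) = Rational(-164771, 216117740)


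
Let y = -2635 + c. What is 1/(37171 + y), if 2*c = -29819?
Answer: 2/39253 ≈ 5.0951e-5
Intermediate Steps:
c = -29819/2 (c = (½)*(-29819) = -29819/2 ≈ -14910.)
y = -35089/2 (y = -2635 - 29819/2 = -35089/2 ≈ -17545.)
1/(37171 + y) = 1/(37171 - 35089/2) = 1/(39253/2) = 2/39253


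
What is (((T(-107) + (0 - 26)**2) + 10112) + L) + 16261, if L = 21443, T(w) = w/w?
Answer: 48493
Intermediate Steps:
T(w) = 1
(((T(-107) + (0 - 26)**2) + 10112) + L) + 16261 = (((1 + (0 - 26)**2) + 10112) + 21443) + 16261 = (((1 + (-26)**2) + 10112) + 21443) + 16261 = (((1 + 676) + 10112) + 21443) + 16261 = ((677 + 10112) + 21443) + 16261 = (10789 + 21443) + 16261 = 32232 + 16261 = 48493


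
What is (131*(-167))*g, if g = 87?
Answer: -1903299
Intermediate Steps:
(131*(-167))*g = (131*(-167))*87 = -21877*87 = -1903299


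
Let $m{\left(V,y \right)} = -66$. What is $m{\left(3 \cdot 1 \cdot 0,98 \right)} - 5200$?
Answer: $-5266$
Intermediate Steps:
$m{\left(3 \cdot 1 \cdot 0,98 \right)} - 5200 = -66 - 5200 = -5266$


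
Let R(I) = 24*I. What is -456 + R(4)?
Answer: -360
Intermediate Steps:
-456 + R(4) = -456 + 24*4 = -456 + 96 = -360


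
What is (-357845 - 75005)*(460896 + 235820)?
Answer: -301573520600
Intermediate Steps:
(-357845 - 75005)*(460896 + 235820) = -432850*696716 = -301573520600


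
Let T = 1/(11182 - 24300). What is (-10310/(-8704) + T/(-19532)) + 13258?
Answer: 1848119528488231/139384102144 ≈ 13259.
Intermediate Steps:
T = -1/13118 (T = 1/(-13118) = -1/13118 ≈ -7.6231e-5)
(-10310/(-8704) + T/(-19532)) + 13258 = (-10310/(-8704) - 1/13118/(-19532)) + 13258 = (-10310*(-1/8704) - 1/13118*(-1/19532)) + 13258 = (5155/4352 + 1/256220776) + 13258 = 165102263079/139384102144 + 13258 = 1848119528488231/139384102144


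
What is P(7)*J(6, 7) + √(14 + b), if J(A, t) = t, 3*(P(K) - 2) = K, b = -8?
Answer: 91/3 + √6 ≈ 32.783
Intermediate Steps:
P(K) = 2 + K/3
P(7)*J(6, 7) + √(14 + b) = (2 + (⅓)*7)*7 + √(14 - 8) = (2 + 7/3)*7 + √6 = (13/3)*7 + √6 = 91/3 + √6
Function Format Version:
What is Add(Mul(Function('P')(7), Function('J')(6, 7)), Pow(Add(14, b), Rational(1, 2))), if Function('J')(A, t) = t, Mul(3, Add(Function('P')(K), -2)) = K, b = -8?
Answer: Add(Rational(91, 3), Pow(6, Rational(1, 2))) ≈ 32.783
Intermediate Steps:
Function('P')(K) = Add(2, Mul(Rational(1, 3), K))
Add(Mul(Function('P')(7), Function('J')(6, 7)), Pow(Add(14, b), Rational(1, 2))) = Add(Mul(Add(2, Mul(Rational(1, 3), 7)), 7), Pow(Add(14, -8), Rational(1, 2))) = Add(Mul(Add(2, Rational(7, 3)), 7), Pow(6, Rational(1, 2))) = Add(Mul(Rational(13, 3), 7), Pow(6, Rational(1, 2))) = Add(Rational(91, 3), Pow(6, Rational(1, 2)))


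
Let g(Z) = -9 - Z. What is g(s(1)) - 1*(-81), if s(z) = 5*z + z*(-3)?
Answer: 70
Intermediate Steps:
s(z) = 2*z (s(z) = 5*z - 3*z = 2*z)
g(s(1)) - 1*(-81) = (-9 - 2) - 1*(-81) = (-9 - 1*2) + 81 = (-9 - 2) + 81 = -11 + 81 = 70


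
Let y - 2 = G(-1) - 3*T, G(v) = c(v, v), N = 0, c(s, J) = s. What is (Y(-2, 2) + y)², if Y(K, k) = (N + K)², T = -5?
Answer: 400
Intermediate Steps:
G(v) = v
Y(K, k) = K² (Y(K, k) = (0 + K)² = K²)
y = 16 (y = 2 + (-1 - 3*(-5)) = 2 + (-1 + 15) = 2 + 14 = 16)
(Y(-2, 2) + y)² = ((-2)² + 16)² = (4 + 16)² = 20² = 400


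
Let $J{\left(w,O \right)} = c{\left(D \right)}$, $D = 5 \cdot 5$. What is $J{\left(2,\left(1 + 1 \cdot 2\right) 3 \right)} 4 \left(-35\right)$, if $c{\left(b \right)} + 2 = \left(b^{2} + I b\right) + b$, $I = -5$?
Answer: $-73220$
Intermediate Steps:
$D = 25$
$c{\left(b \right)} = -2 + b^{2} - 4 b$ ($c{\left(b \right)} = -2 + \left(\left(b^{2} - 5 b\right) + b\right) = -2 + \left(b^{2} - 4 b\right) = -2 + b^{2} - 4 b$)
$J{\left(w,O \right)} = 523$ ($J{\left(w,O \right)} = -2 + 25^{2} - 100 = -2 + 625 - 100 = 523$)
$J{\left(2,\left(1 + 1 \cdot 2\right) 3 \right)} 4 \left(-35\right) = 523 \cdot 4 \left(-35\right) = 2092 \left(-35\right) = -73220$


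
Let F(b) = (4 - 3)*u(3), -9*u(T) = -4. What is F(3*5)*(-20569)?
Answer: -82276/9 ≈ -9141.8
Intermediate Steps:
u(T) = 4/9 (u(T) = -⅑*(-4) = 4/9)
F(b) = 4/9 (F(b) = (4 - 3)*(4/9) = 1*(4/9) = 4/9)
F(3*5)*(-20569) = (4/9)*(-20569) = -82276/9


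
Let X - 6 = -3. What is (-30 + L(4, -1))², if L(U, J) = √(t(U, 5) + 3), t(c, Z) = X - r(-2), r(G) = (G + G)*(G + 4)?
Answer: (30 - √14)² ≈ 689.50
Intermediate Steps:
X = 3 (X = 6 - 3 = 3)
r(G) = 2*G*(4 + G) (r(G) = (2*G)*(4 + G) = 2*G*(4 + G))
t(c, Z) = 11 (t(c, Z) = 3 - 2*(-2)*(4 - 2) = 3 - 2*(-2)*2 = 3 - 1*(-8) = 3 + 8 = 11)
L(U, J) = √14 (L(U, J) = √(11 + 3) = √14)
(-30 + L(4, -1))² = (-30 + √14)²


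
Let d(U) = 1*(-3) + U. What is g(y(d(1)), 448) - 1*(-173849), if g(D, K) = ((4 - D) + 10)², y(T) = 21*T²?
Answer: 178749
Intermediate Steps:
d(U) = -3 + U
g(D, K) = (14 - D)²
g(y(d(1)), 448) - 1*(-173849) = (-14 + 21*(-3 + 1)²)² - 1*(-173849) = (-14 + 21*(-2)²)² + 173849 = (-14 + 21*4)² + 173849 = (-14 + 84)² + 173849 = 70² + 173849 = 4900 + 173849 = 178749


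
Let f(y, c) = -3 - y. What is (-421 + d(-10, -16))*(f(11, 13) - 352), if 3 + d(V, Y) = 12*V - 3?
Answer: 200202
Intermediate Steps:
d(V, Y) = -6 + 12*V (d(V, Y) = -3 + (12*V - 3) = -3 + (-3 + 12*V) = -6 + 12*V)
(-421 + d(-10, -16))*(f(11, 13) - 352) = (-421 + (-6 + 12*(-10)))*((-3 - 1*11) - 352) = (-421 + (-6 - 120))*((-3 - 11) - 352) = (-421 - 126)*(-14 - 352) = -547*(-366) = 200202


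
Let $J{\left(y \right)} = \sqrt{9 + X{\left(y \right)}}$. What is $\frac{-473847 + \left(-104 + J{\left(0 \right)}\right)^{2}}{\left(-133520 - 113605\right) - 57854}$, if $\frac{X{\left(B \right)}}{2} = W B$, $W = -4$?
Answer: $\frac{463646}{304979} \approx 1.5203$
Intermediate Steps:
$X{\left(B \right)} = - 8 B$ ($X{\left(B \right)} = 2 \left(- 4 B\right) = - 8 B$)
$J{\left(y \right)} = \sqrt{9 - 8 y}$
$\frac{-473847 + \left(-104 + J{\left(0 \right)}\right)^{2}}{\left(-133520 - 113605\right) - 57854} = \frac{-473847 + \left(-104 + \sqrt{9 - 0}\right)^{2}}{\left(-133520 - 113605\right) - 57854} = \frac{-473847 + \left(-104 + \sqrt{9 + 0}\right)^{2}}{\left(-133520 - 113605\right) - 57854} = \frac{-473847 + \left(-104 + \sqrt{9}\right)^{2}}{-247125 - 57854} = \frac{-473847 + \left(-104 + 3\right)^{2}}{-304979} = \left(-473847 + \left(-101\right)^{2}\right) \left(- \frac{1}{304979}\right) = \left(-473847 + 10201\right) \left(- \frac{1}{304979}\right) = \left(-463646\right) \left(- \frac{1}{304979}\right) = \frac{463646}{304979}$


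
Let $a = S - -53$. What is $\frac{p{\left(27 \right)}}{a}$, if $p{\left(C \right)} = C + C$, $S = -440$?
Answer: $- \frac{6}{43} \approx -0.13953$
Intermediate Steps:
$p{\left(C \right)} = 2 C$
$a = -387$ ($a = -440 - -53 = -440 + 53 = -387$)
$\frac{p{\left(27 \right)}}{a} = \frac{2 \cdot 27}{-387} = 54 \left(- \frac{1}{387}\right) = - \frac{6}{43}$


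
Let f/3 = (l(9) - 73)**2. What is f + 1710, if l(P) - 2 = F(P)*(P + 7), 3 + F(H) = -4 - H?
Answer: 322497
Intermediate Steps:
F(H) = -7 - H (F(H) = -3 + (-4 - H) = -7 - H)
l(P) = 2 + (-7 - P)*(7 + P) (l(P) = 2 + (-7 - P)*(P + 7) = 2 + (-7 - P)*(7 + P))
f = 320787 (f = 3*((-47 - 1*9**2 - 14*9) - 73)**2 = 3*((-47 - 1*81 - 126) - 73)**2 = 3*((-47 - 81 - 126) - 73)**2 = 3*(-254 - 73)**2 = 3*(-327)**2 = 3*106929 = 320787)
f + 1710 = 320787 + 1710 = 322497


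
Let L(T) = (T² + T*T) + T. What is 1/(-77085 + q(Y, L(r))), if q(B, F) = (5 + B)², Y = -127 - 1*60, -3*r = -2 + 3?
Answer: -1/43961 ≈ -2.2747e-5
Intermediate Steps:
r = -⅓ (r = -(-2 + 3)/3 = -⅓*1 = -⅓ ≈ -0.33333)
L(T) = T + 2*T² (L(T) = (T² + T²) + T = 2*T² + T = T + 2*T²)
Y = -187 (Y = -127 - 60 = -187)
1/(-77085 + q(Y, L(r))) = 1/(-77085 + (5 - 187)²) = 1/(-77085 + (-182)²) = 1/(-77085 + 33124) = 1/(-43961) = -1/43961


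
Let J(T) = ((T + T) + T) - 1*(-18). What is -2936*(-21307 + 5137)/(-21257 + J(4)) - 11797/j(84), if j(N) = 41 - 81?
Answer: -1648589881/849080 ≈ -1941.6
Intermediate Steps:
J(T) = 18 + 3*T (J(T) = (2*T + T) + 18 = 3*T + 18 = 18 + 3*T)
j(N) = -40
-2936*(-21307 + 5137)/(-21257 + J(4)) - 11797/j(84) = -2936*(-21307 + 5137)/(-21257 + (18 + 3*4)) - 11797/(-40) = -2936*(-16170/(-21257 + (18 + 12))) - 11797*(-1/40) = -2936*(-16170/(-21257 + 30)) + 11797/40 = -2936/((-21227*(-1/16170))) + 11797/40 = -2936/21227/16170 + 11797/40 = -2936*16170/21227 + 11797/40 = -47475120/21227 + 11797/40 = -1648589881/849080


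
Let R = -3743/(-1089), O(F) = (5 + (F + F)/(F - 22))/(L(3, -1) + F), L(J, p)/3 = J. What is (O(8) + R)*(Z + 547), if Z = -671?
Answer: -58877680/129591 ≈ -454.33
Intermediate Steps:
L(J, p) = 3*J
O(F) = (5 + 2*F/(-22 + F))/(9 + F) (O(F) = (5 + (F + F)/(F - 22))/(3*3 + F) = (5 + (2*F)/(-22 + F))/(9 + F) = (5 + 2*F/(-22 + F))/(9 + F))
R = 3743/1089 (R = -3743*(-1/1089) = 3743/1089 ≈ 3.4371)
(O(8) + R)*(Z + 547) = ((110 - 7*8)/(198 - 1*8**2 + 13*8) + 3743/1089)*(-671 + 547) = ((110 - 56)/(198 - 1*64 + 104) + 3743/1089)*(-124) = (54/(198 - 64 + 104) + 3743/1089)*(-124) = (54/238 + 3743/1089)*(-124) = ((1/238)*54 + 3743/1089)*(-124) = (27/119 + 3743/1089)*(-124) = (474820/129591)*(-124) = -58877680/129591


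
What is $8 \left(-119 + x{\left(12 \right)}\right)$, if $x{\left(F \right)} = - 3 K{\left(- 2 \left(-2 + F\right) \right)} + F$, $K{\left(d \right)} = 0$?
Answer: $-856$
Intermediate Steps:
$x{\left(F \right)} = F$ ($x{\left(F \right)} = \left(-3\right) 0 + F = 0 + F = F$)
$8 \left(-119 + x{\left(12 \right)}\right) = 8 \left(-119 + 12\right) = 8 \left(-107\right) = -856$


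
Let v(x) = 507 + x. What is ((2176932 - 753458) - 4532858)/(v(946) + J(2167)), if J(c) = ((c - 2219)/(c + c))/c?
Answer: -14601322122376/6823126691 ≈ -2140.0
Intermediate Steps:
J(c) = (-2219 + c)/(2*c**2) (J(c) = ((-2219 + c)/((2*c)))/c = ((-2219 + c)*(1/(2*c)))/c = ((-2219 + c)/(2*c))/c = (-2219 + c)/(2*c**2))
((2176932 - 753458) - 4532858)/(v(946) + J(2167)) = ((2176932 - 753458) - 4532858)/((507 + 946) + (1/2)*(-2219 + 2167)/2167**2) = (1423474 - 4532858)/(1453 + (1/2)*(1/4695889)*(-52)) = -3109384/(1453 - 26/4695889) = -3109384/6823126691/4695889 = -3109384*4695889/6823126691 = -14601322122376/6823126691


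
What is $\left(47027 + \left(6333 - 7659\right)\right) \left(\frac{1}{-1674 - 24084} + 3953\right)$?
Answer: $\frac{4653338567473}{25758} \approx 1.8066 \cdot 10^{8}$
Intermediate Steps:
$\left(47027 + \left(6333 - 7659\right)\right) \left(\frac{1}{-1674 - 24084} + 3953\right) = \left(47027 + \left(6333 - 7659\right)\right) \left(\frac{1}{-25758} + 3953\right) = \left(47027 - 1326\right) \left(- \frac{1}{25758} + 3953\right) = 45701 \cdot \frac{101821373}{25758} = \frac{4653338567473}{25758}$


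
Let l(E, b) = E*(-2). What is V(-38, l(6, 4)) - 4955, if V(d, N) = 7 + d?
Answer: -4986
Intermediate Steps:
l(E, b) = -2*E
V(-38, l(6, 4)) - 4955 = (7 - 38) - 4955 = -31 - 4955 = -4986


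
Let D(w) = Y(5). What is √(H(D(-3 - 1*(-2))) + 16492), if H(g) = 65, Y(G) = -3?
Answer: √16557 ≈ 128.67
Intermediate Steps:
D(w) = -3
√(H(D(-3 - 1*(-2))) + 16492) = √(65 + 16492) = √16557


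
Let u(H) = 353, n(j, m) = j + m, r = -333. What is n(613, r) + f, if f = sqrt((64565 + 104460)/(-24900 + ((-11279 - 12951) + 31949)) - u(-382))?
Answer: 280 + I*sqrt(11900549462)/5727 ≈ 280.0 + 19.048*I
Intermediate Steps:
f = I*sqrt(11900549462)/5727 (f = sqrt((64565 + 104460)/(-24900 + ((-11279 - 12951) + 31949)) - 1*353) = sqrt(169025/(-24900 + (-24230 + 31949)) - 353) = sqrt(169025/(-24900 + 7719) - 353) = sqrt(169025/(-17181) - 353) = sqrt(169025*(-1/17181) - 353) = sqrt(-169025/17181 - 353) = sqrt(-6233918/17181) = I*sqrt(11900549462)/5727 ≈ 19.048*I)
n(613, r) + f = (613 - 333) + I*sqrt(11900549462)/5727 = 280 + I*sqrt(11900549462)/5727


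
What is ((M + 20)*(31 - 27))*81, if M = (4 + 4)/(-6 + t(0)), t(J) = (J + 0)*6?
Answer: 6048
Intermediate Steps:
t(J) = 6*J (t(J) = J*6 = 6*J)
M = -4/3 (M = (4 + 4)/(-6 + 6*0) = 8/(-6 + 0) = 8/(-6) = 8*(-⅙) = -4/3 ≈ -1.3333)
((M + 20)*(31 - 27))*81 = ((-4/3 + 20)*(31 - 27))*81 = ((56/3)*4)*81 = (224/3)*81 = 6048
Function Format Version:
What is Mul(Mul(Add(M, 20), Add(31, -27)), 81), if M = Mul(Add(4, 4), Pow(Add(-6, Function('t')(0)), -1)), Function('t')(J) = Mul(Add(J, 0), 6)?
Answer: 6048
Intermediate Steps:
Function('t')(J) = Mul(6, J) (Function('t')(J) = Mul(J, 6) = Mul(6, J))
M = Rational(-4, 3) (M = Mul(Add(4, 4), Pow(Add(-6, Mul(6, 0)), -1)) = Mul(8, Pow(Add(-6, 0), -1)) = Mul(8, Pow(-6, -1)) = Mul(8, Rational(-1, 6)) = Rational(-4, 3) ≈ -1.3333)
Mul(Mul(Add(M, 20), Add(31, -27)), 81) = Mul(Mul(Add(Rational(-4, 3), 20), Add(31, -27)), 81) = Mul(Mul(Rational(56, 3), 4), 81) = Mul(Rational(224, 3), 81) = 6048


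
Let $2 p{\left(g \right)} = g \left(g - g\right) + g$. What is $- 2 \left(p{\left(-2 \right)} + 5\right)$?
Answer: $-8$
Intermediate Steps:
$p{\left(g \right)} = \frac{g}{2}$ ($p{\left(g \right)} = \frac{g \left(g - g\right) + g}{2} = \frac{g 0 + g}{2} = \frac{0 + g}{2} = \frac{g}{2}$)
$- 2 \left(p{\left(-2 \right)} + 5\right) = - 2 \left(\frac{1}{2} \left(-2\right) + 5\right) = - 2 \left(-1 + 5\right) = \left(-2\right) 4 = -8$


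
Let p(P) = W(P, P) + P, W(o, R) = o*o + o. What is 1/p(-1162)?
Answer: 1/1347920 ≈ 7.4188e-7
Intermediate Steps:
W(o, R) = o + o² (W(o, R) = o² + o = o + o²)
p(P) = P + P*(1 + P) (p(P) = P*(1 + P) + P = P + P*(1 + P))
1/p(-1162) = 1/(-1162*(2 - 1162)) = 1/(-1162*(-1160)) = 1/1347920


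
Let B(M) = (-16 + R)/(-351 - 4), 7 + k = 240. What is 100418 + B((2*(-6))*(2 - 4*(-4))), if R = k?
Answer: 35648173/355 ≈ 1.0042e+5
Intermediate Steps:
k = 233 (k = -7 + 240 = 233)
R = 233
B(M) = -217/355 (B(M) = (-16 + 233)/(-351 - 4) = 217/(-355) = 217*(-1/355) = -217/355)
100418 + B((2*(-6))*(2 - 4*(-4))) = 100418 - 217/355 = 35648173/355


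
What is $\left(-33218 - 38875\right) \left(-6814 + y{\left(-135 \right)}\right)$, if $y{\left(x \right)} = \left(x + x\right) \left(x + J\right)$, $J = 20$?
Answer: $-1747245948$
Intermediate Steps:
$y{\left(x \right)} = 2 x \left(20 + x\right)$ ($y{\left(x \right)} = \left(x + x\right) \left(x + 20\right) = 2 x \left(20 + x\right)$)
$\left(-33218 - 38875\right) \left(-6814 + y{\left(-135 \right)}\right) = \left(-33218 - 38875\right) \left(-6814 + 2 \left(-135\right) \left(20 - 135\right)\right) = - 72093 \left(-6814 + 2 \left(-135\right) \left(-115\right)\right) = - 72093 \left(-6814 + 31050\right) = \left(-72093\right) 24236 = -1747245948$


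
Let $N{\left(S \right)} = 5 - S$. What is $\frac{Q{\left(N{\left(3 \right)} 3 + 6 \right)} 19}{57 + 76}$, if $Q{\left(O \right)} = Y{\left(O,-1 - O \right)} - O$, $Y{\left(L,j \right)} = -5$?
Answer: $- \frac{17}{7} \approx -2.4286$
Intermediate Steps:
$Q{\left(O \right)} = -5 - O$
$\frac{Q{\left(N{\left(3 \right)} 3 + 6 \right)} 19}{57 + 76} = \frac{\left(-5 - \left(\left(5 - 3\right) 3 + 6\right)\right) 19}{57 + 76} = \frac{\left(-5 - \left(\left(5 - 3\right) 3 + 6\right)\right) 19}{133} = \left(-5 - \left(2 \cdot 3 + 6\right)\right) 19 \cdot \frac{1}{133} = \left(-5 - \left(6 + 6\right)\right) 19 \cdot \frac{1}{133} = \left(-5 - 12\right) 19 \cdot \frac{1}{133} = \left(-17\right) 19 \cdot \frac{1}{133} = \left(-323\right) \frac{1}{133} = - \frac{17}{7}$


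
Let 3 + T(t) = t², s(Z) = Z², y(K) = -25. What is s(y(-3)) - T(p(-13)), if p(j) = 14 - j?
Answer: -101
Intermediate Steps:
T(t) = -3 + t²
s(y(-3)) - T(p(-13)) = (-25)² - (-3 + (14 - 1*(-13))²) = 625 - (-3 + (14 + 13)²) = 625 - (-3 + 27²) = 625 - (-3 + 729) = 625 - 1*726 = 625 - 726 = -101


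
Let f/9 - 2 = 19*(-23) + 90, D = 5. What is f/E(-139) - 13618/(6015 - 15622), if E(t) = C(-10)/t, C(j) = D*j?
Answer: -829130453/96070 ≈ -8630.5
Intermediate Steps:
f = -3105 (f = 18 + 9*(19*(-23) + 90) = 18 + 9*(-437 + 90) = 18 + 9*(-347) = 18 - 3123 = -3105)
C(j) = 5*j
E(t) = -50/t (E(t) = (5*(-10))/t = -50/t)
f/E(-139) - 13618/(6015 - 15622) = -3105/((-50/(-139))) - 13618/(6015 - 15622) = -3105/((-50*(-1/139))) - 13618/(-9607) = -3105/50/139 - 13618*(-1/9607) = -3105*139/50 + 13618/9607 = -86319/10 + 13618/9607 = -829130453/96070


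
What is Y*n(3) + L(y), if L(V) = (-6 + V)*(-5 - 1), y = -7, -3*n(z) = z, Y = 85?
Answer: -7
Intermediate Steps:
n(z) = -z/3
L(V) = 36 - 6*V (L(V) = (-6 + V)*(-6) = 36 - 6*V)
Y*n(3) + L(y) = 85*(-1/3*3) + (36 - 6*(-7)) = 85*(-1) + (36 + 42) = -85 + 78 = -7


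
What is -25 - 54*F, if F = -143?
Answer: 7697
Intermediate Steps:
-25 - 54*F = -25 - 54*(-143) = -25 + 7722 = 7697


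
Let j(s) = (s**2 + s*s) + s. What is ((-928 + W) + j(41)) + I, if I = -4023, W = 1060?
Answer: -488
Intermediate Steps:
j(s) = s + 2*s**2 (j(s) = (s**2 + s**2) + s = 2*s**2 + s = s + 2*s**2)
((-928 + W) + j(41)) + I = ((-928 + 1060) + 41*(1 + 2*41)) - 4023 = (132 + 41*(1 + 82)) - 4023 = (132 + 41*83) - 4023 = (132 + 3403) - 4023 = 3535 - 4023 = -488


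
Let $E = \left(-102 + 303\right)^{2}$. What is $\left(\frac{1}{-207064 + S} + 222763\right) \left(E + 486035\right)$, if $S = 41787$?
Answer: $\frac{19382110257852600}{165277} \approx 1.1727 \cdot 10^{11}$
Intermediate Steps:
$E = 40401$ ($E = 201^{2} = 40401$)
$\left(\frac{1}{-207064 + S} + 222763\right) \left(E + 486035\right) = \left(\frac{1}{-207064 + 41787} + 222763\right) \left(40401 + 486035\right) = \left(\frac{1}{-165277} + 222763\right) 526436 = \left(- \frac{1}{165277} + 222763\right) 526436 = \frac{36817600350}{165277} \cdot 526436 = \frac{19382110257852600}{165277}$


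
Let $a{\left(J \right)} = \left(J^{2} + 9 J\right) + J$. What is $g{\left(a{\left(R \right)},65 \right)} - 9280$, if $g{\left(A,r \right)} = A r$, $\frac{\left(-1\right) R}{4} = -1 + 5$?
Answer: $-3040$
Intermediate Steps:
$R = -16$ ($R = - 4 \left(-1 + 5\right) = \left(-4\right) 4 = -16$)
$a{\left(J \right)} = J^{2} + 10 J$
$g{\left(a{\left(R \right)},65 \right)} - 9280 = - 16 \left(10 - 16\right) 65 - 9280 = \left(-16\right) \left(-6\right) 65 - 9280 = 96 \cdot 65 - 9280 = 6240 - 9280 = -3040$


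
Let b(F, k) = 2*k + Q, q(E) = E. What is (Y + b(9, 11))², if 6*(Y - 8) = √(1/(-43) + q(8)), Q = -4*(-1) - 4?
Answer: 1393543/1548 + 70*√301/43 ≈ 928.46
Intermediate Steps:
Q = 0 (Q = 4 - 4 = 0)
b(F, k) = 2*k (b(F, k) = 2*k + 0 = 2*k)
Y = 8 + 7*√301/258 (Y = 8 + √(1/(-43) + 8)/6 = 8 + √(-1/43 + 8)/6 = 8 + √(343/43)/6 = 8 + (7*√301/43)/6 = 8 + 7*√301/258 ≈ 8.4707)
(Y + b(9, 11))² = ((8 + 7*√301/258) + 2*11)² = ((8 + 7*√301/258) + 22)² = (30 + 7*√301/258)²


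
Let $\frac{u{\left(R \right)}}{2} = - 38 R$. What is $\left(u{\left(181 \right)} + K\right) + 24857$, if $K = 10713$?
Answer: $21814$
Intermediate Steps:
$u{\left(R \right)} = - 76 R$ ($u{\left(R \right)} = 2 \left(- 38 R\right) = - 76 R$)
$\left(u{\left(181 \right)} + K\right) + 24857 = \left(\left(-76\right) 181 + 10713\right) + 24857 = \left(-13756 + 10713\right) + 24857 = -3043 + 24857 = 21814$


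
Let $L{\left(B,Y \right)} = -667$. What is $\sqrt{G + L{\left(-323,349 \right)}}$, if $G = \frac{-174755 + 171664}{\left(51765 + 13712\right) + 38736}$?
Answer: $\frac{i \sqrt{13694092914}}{4531} \approx 25.827 i$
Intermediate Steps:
$G = - \frac{3091}{104213}$ ($G = - \frac{3091}{65477 + 38736} = - \frac{3091}{104213} \approx -0.02966$)
$\sqrt{G + L{\left(-323,349 \right)}} = \sqrt{- \frac{3091}{104213} - 667} = \sqrt{- \frac{69513162}{104213}} = \frac{i \sqrt{13694092914}}{4531}$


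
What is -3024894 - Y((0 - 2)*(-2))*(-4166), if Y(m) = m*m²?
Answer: -2758270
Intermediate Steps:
Y(m) = m³
-3024894 - Y((0 - 2)*(-2))*(-4166) = -3024894 - ((0 - 2)*(-2))³*(-4166) = -3024894 - (-2*(-2))³*(-4166) = -3024894 - 4³*(-4166) = -3024894 - 64*(-4166) = -3024894 - 1*(-266624) = -3024894 + 266624 = -2758270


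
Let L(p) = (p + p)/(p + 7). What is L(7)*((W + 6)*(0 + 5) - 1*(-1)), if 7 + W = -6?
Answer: -34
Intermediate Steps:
W = -13 (W = -7 - 6 = -13)
L(p) = 2*p/(7 + p) (L(p) = (2*p)/(7 + p) = 2*p/(7 + p))
L(7)*((W + 6)*(0 + 5) - 1*(-1)) = (2*7/(7 + 7))*((-13 + 6)*(0 + 5) - 1*(-1)) = (2*7/14)*(-7*5 + 1) = (2*7*(1/14))*(-35 + 1) = 1*(-34) = -34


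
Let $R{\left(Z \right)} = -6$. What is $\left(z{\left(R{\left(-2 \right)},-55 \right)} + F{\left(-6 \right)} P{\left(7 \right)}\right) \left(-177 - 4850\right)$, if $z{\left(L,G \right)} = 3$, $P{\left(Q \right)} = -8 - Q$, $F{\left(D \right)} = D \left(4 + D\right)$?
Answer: $889779$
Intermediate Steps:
$\left(z{\left(R{\left(-2 \right)},-55 \right)} + F{\left(-6 \right)} P{\left(7 \right)}\right) \left(-177 - 4850\right) = \left(3 + - 6 \left(4 - 6\right) \left(-8 - 7\right)\right) \left(-177 - 4850\right) = \left(3 + \left(-6\right) \left(-2\right) \left(-8 - 7\right)\right) \left(-5027\right) = \left(3 + 12 \left(-15\right)\right) \left(-5027\right) = \left(3 - 180\right) \left(-5027\right) = \left(-177\right) \left(-5027\right) = 889779$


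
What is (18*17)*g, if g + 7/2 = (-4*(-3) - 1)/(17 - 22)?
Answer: -8721/5 ≈ -1744.2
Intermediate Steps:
g = -57/10 (g = -7/2 + (-4*(-3) - 1)/(17 - 22) = -7/2 + (12 - 1)/(-5) = -7/2 + 11*(-⅕) = -7/2 - 11/5 = -57/10 ≈ -5.7000)
(18*17)*g = (18*17)*(-57/10) = 306*(-57/10) = -8721/5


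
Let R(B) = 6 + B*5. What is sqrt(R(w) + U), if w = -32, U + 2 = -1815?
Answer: 3*I*sqrt(219) ≈ 44.396*I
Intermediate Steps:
U = -1817 (U = -2 - 1815 = -1817)
R(B) = 6 + 5*B
sqrt(R(w) + U) = sqrt((6 + 5*(-32)) - 1817) = sqrt((6 - 160) - 1817) = sqrt(-154 - 1817) = sqrt(-1971) = 3*I*sqrt(219)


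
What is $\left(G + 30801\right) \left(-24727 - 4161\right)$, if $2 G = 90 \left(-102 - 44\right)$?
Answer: $-699985128$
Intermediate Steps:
$G = -6570$ ($G = \frac{90 \left(-102 - 44\right)}{2} = \frac{90 \left(-146\right)}{2} = \frac{1}{2} \left(-13140\right) = -6570$)
$\left(G + 30801\right) \left(-24727 - 4161\right) = \left(-6570 + 30801\right) \left(-24727 - 4161\right) = 24231 \left(-28888\right) = -699985128$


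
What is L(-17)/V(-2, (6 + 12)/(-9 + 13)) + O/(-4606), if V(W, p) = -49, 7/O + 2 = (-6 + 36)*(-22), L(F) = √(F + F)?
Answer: 1/435596 - I*√34/49 ≈ 2.2957e-6 - 0.119*I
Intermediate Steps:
L(F) = √2*√F (L(F) = √(2*F) = √2*√F)
O = -7/662 (O = 7/(-2 + (-6 + 36)*(-22)) = 7/(-2 + 30*(-22)) = 7/(-2 - 660) = 7/(-662) = 7*(-1/662) = -7/662 ≈ -0.010574)
L(-17)/V(-2, (6 + 12)/(-9 + 13)) + O/(-4606) = (√2*√(-17))/(-49) - 7/662/(-4606) = (√2*(I*√17))*(-1/49) - 7/662*(-1/4606) = (I*√34)*(-1/49) + 1/435596 = -I*√34/49 + 1/435596 = 1/435596 - I*√34/49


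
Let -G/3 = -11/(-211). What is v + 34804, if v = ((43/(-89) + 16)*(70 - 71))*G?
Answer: 653629889/18779 ≈ 34806.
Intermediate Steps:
G = -33/211 (G = -(-33)/(-211) = -(-33)*(-1)/211 = -3*11/211 = -33/211 ≈ -0.15640)
v = 45573/18779 (v = ((43/(-89) + 16)*(70 - 71))*(-33/211) = ((43*(-1/89) + 16)*(-1))*(-33/211) = ((-43/89 + 16)*(-1))*(-33/211) = ((1381/89)*(-1))*(-33/211) = -1381/89*(-33/211) = 45573/18779 ≈ 2.4268)
v + 34804 = 45573/18779 + 34804 = 653629889/18779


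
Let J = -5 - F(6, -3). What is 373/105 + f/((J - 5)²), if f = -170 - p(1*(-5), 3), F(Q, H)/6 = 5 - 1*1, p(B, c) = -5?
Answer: 413863/121380 ≈ 3.4096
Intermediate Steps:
F(Q, H) = 24 (F(Q, H) = 6*(5 - 1*1) = 6*(5 - 1) = 6*4 = 24)
J = -29 (J = -5 - 1*24 = -5 - 24 = -29)
f = -165 (f = -170 - 1*(-5) = -170 + 5 = -165)
373/105 + f/((J - 5)²) = 373/105 - 165/(-29 - 5)² = 373*(1/105) - 165/((-34)²) = 373/105 - 165/1156 = 413863/121380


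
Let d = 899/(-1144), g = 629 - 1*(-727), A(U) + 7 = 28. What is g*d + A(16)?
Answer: -298755/286 ≈ -1044.6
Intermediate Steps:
A(U) = 21 (A(U) = -7 + 28 = 21)
g = 1356 (g = 629 + 727 = 1356)
d = -899/1144 (d = 899*(-1/1144) = -899/1144 ≈ -0.78584)
g*d + A(16) = 1356*(-899/1144) + 21 = -304761/286 + 21 = -298755/286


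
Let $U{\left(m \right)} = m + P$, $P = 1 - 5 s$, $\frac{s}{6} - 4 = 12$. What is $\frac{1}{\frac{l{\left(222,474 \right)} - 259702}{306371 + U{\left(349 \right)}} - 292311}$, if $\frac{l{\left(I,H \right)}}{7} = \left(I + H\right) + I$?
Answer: $- \frac{306241}{89517866227} \approx -3.421 \cdot 10^{-6}$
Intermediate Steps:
$s = 96$ ($s = 24 + 6 \cdot 12 = 24 + 72 = 96$)
$P = -479$ ($P = 1 - 480 = -479$)
$l{\left(I,H \right)} = 7 H + 14 I$ ($l{\left(I,H \right)} = 7 \left(\left(I + H\right) + I\right) = 7 \left(\left(H + I\right) + I\right) = 7 \left(H + 2 I\right) = 7 H + 14 I$)
$U{\left(m \right)} = -479 + m$ ($U{\left(m \right)} = m - 479 = -479 + m$)
$\frac{1}{\frac{l{\left(222,474 \right)} - 259702}{306371 + U{\left(349 \right)}} - 292311} = \frac{1}{\frac{\left(7 \cdot 474 + 14 \cdot 222\right) - 259702}{306371 + \left(-479 + 349\right)} - 292311} = \frac{1}{\frac{\left(3318 + 3108\right) - 259702}{306371 - 130} - 292311} = \frac{1}{\frac{6426 - 259702}{306241} - 292311} = \frac{1}{\left(-253276\right) \frac{1}{306241} - 292311} = \frac{1}{- \frac{253276}{306241} - 292311} = \frac{1}{- \frac{89517866227}{306241}} = - \frac{306241}{89517866227}$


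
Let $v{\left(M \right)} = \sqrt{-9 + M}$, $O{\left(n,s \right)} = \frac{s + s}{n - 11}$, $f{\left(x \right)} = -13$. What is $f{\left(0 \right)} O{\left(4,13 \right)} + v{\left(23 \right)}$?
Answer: $\frac{338}{7} + \sqrt{14} \approx 52.027$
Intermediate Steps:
$O{\left(n,s \right)} = \frac{2 s}{-11 + n}$
$f{\left(0 \right)} O{\left(4,13 \right)} + v{\left(23 \right)} = - 13 \cdot 2 \cdot 13 \frac{1}{-11 + 4} + \sqrt{-9 + 23} = - 13 \cdot 2 \cdot 13 \frac{1}{-7} + \sqrt{14} = - 13 \cdot 2 \cdot 13 \left(- \frac{1}{7}\right) + \sqrt{14} = \left(-13\right) \left(- \frac{26}{7}\right) + \sqrt{14} = \frac{338}{7} + \sqrt{14}$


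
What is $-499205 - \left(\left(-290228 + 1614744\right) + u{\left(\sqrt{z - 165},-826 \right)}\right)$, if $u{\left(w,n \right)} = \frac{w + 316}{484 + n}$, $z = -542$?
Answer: $- \frac{311856133}{171} + \frac{i \sqrt{707}}{342} \approx -1.8237 \cdot 10^{6} + 0.077747 i$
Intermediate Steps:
$u{\left(w,n \right)} = \frac{316 + w}{484 + n}$
$-499205 - \left(\left(-290228 + 1614744\right) + u{\left(\sqrt{z - 165},-826 \right)}\right) = -499205 - \left(\left(-290228 + 1614744\right) + \frac{316 + \sqrt{-542 - 165}}{484 - 826}\right) = -499205 - \left(1324516 + \frac{316 + \sqrt{-707}}{-342}\right) = -499205 - \left(1324516 - \frac{316 + i \sqrt{707}}{342}\right) = -499205 - \left(1324516 - \left(\frac{158}{171} + \frac{i \sqrt{707}}{342}\right)\right) = -499205 - \left(\frac{226492078}{171} - \frac{i \sqrt{707}}{342}\right) = - \frac{311856133}{171} + \frac{i \sqrt{707}}{342}$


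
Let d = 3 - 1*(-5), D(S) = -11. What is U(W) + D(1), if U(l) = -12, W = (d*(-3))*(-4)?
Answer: -23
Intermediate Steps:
d = 8 (d = 3 + 5 = 8)
W = 96 (W = (8*(-3))*(-4) = -24*(-4) = 96)
U(W) + D(1) = -12 - 11 = -23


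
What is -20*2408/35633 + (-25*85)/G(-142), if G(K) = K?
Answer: 68881405/5059886 ≈ 13.613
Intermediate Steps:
-20*2408/35633 + (-25*85)/G(-142) = -20*2408/35633 - 25*85/(-142) = -48160*1/35633 - 2125*(-1/142) = -48160/35633 + 2125/142 = 68881405/5059886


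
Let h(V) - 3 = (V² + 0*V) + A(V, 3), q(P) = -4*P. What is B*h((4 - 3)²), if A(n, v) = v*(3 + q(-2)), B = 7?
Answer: 259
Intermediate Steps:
A(n, v) = 11*v (A(n, v) = v*(3 - 4*(-2)) = v*(3 + 8) = v*11 = 11*v)
h(V) = 36 + V² (h(V) = 3 + ((V² + 0*V) + 11*3) = 3 + ((V² + 0) + 33) = 3 + (V² + 33) = 3 + (33 + V²) = 36 + V²)
B*h((4 - 3)²) = 7*(36 + ((4 - 3)²)²) = 7*(36 + (1²)²) = 7*(36 + 1²) = 7*(36 + 1) = 7*37 = 259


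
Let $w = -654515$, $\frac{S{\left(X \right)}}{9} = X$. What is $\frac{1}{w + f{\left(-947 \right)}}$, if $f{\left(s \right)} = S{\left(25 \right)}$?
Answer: $- \frac{1}{654290} \approx -1.5284 \cdot 10^{-6}$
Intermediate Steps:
$S{\left(X \right)} = 9 X$
$f{\left(s \right)} = 225$ ($f{\left(s \right)} = 9 \cdot 25 = 225$)
$\frac{1}{w + f{\left(-947 \right)}} = \frac{1}{-654515 + 225} = \frac{1}{-654290} = - \frac{1}{654290}$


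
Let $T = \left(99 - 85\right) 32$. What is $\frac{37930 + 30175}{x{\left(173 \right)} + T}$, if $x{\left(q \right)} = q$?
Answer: $\frac{68105}{621} \approx 109.67$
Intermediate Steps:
$T = 448$ ($T = 14 \cdot 32 = 448$)
$\frac{37930 + 30175}{x{\left(173 \right)} + T} = \frac{37930 + 30175}{173 + 448} = \frac{68105}{621}$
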